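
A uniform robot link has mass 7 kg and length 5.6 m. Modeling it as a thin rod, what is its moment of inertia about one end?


I = (1/3) * m * L^2
= (1/3) * 7 * 5.6^2
= 0.333333 * 7 * 31.36
= 73.1733 kg*m^2


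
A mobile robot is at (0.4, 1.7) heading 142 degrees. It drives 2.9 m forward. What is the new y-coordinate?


y_new = y0 + d*sin(theta)
= 1.7 + 2.9*sin(142)
= 1.7 + 1.7854
= 3.4854


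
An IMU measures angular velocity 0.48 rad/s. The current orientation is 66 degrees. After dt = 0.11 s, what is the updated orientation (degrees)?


delta_theta = w * dt = 0.48 * 0.11 = 0.0528 rad
= 3.0252 deg
theta_new = 66 + 3.0252 = 69.0252 deg


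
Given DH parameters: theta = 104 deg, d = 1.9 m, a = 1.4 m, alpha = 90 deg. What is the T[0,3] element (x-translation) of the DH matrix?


T[0,3] = a * cos(theta)
= 1.4 * cos(104 deg)
= 1.4 * -0.2419
= -0.3387


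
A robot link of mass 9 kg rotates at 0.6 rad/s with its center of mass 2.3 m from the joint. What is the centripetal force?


F = m * omega^2 * r
= 9 * 0.6^2 * 2.3
= 9 * 0.36 * 2.3
= 7.452 N


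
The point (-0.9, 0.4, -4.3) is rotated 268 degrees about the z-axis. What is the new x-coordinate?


Rotation about z-axis: x' = x*cos(theta) - y*sin(theta)
= -0.9 * -0.0349 - 0.4 * -0.9994
= 0.4312


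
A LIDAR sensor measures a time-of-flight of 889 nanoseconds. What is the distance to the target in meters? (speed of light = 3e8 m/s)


tof = 889 ns = 8.89e-07 s
dist = c * tof / 2
= 3e8 * 8.89e-07 / 2
= 133.35 m


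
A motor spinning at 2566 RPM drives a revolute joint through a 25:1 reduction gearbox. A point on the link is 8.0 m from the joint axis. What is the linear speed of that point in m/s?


omega_motor = 2566 * 2*pi/60 = 268.7109 rad/s
omega_joint = omega_motor / 25 = 10.7484 rad/s
v = omega_joint * r = 10.7484 * 8.0
= 85.9875 m/s


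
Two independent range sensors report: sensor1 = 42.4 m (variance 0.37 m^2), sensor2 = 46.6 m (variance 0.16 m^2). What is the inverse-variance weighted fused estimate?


w1 = (1/var1) / (1/var1 + 1/var2)
   = 2.7027 / (2.7027 + 6.25) = 0.3019
w2 = 1 - w1 = 0.6981
fused = w1*s1 + w2*s2 = 12.8 + 32.5321
= 45.3321 m


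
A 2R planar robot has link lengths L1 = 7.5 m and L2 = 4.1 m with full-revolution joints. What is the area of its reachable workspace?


r_max = L1 + L2 = 11.6 m
r_min = |L1 - L2| = 3.4 m
Area = pi*(r_max^2 - r_min^2)
= pi*(134.56 - 11.56)
= pi * 123.0
= 386.4159 m^2


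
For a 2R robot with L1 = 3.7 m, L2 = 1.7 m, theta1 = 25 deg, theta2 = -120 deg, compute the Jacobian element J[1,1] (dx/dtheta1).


J[1,1] = -L1*sin(t1) - L2*sin(t1+t2)
= -3.7*sin(25) - 1.7*sin(-95)
= 0.1298


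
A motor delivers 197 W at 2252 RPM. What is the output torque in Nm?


omega = 2252 * 2*pi/60 = 235.8289 rad/s
tau = P / omega = 197 / 235.8289
= 0.8354 Nm


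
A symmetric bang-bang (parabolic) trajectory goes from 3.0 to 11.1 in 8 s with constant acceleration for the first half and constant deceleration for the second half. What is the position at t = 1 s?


Symmetric rest-to-rest: each phase covers (pf-p0)/2 in time T/2. 0.5*a*(T/2)^2 = (pf-p0)/2 => a = 4*(pf-p0)/T^2
a = 4*(11.1-3.0)/8^2 = 0.5062
t = 1 is in the acceleration phase (t <= T/2).
p = p0 + 0.5*a*t^2 = 3.0 + 0.5*0.5062*1^2
= 3.2531


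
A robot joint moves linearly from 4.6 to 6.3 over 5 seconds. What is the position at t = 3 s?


s = t/T = 3/5 = 0.6
p(t) = p0 + (pf-p0)*s
= 4.6 + (6.3 - 4.6) * 0.6
= 5.62


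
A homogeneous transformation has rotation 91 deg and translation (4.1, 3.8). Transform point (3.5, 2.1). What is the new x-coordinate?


x' = cos(theta)*px - sin(theta)*py + tx
= -0.0175*3.5 - 0.9998*2.1 + 4.1
= 1.9392


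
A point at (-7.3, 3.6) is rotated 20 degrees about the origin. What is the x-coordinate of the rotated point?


x' = x*cos(theta) - y*sin(theta)
cos(20 deg) = 0.9397, sin(20 deg) = 0.342
x' = -7.3 * 0.9397 - 3.6 * 0.342
= -6.8598 - 1.2313
= -8.091


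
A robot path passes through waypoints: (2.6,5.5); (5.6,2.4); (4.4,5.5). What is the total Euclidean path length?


Segment lengths:
  seg1 = sqrt((3.0)^2 + (-3.1)^2) = 4.3139
  seg2 = sqrt((-1.2)^2 + (3.1)^2) = 3.3242
Total = 7.6381


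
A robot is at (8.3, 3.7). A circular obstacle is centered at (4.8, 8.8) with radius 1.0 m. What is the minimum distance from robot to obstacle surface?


center_dist = sqrt((8.3-4.8)^2 + (3.7-8.8)^2)
= sqrt(12.25 + 26.01)
= 6.1855
min_dist = center_dist - radius = 6.1855 - 1.0 = 5.1855 m


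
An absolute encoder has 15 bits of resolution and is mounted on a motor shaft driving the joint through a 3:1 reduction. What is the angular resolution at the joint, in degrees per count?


counts = 2^15 = 32768
effective counts at joint = 32768 * 3 = 98304
resolution = 360 / 98304
= 0.0037 deg/count


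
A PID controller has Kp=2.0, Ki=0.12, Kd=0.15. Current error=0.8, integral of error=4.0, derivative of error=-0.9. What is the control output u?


u = Kp*e + Ki*int(e) + Kd*de/dt
= 2.0*0.8 + 0.12*4.0 + 0.15*(-0.9)
= 1.6 + 0.48 + -0.135
= 1.945


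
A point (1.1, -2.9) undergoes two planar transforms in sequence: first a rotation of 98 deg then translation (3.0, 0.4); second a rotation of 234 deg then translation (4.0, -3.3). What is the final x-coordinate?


After transform 1:
x1 = cos(98)*1.1 - sin(98)*-2.9 + 3.0 = 5.7187
y1 = sin(98)*1.1 + cos(98)*-2.9 + 0.4 = 1.8929
After transform 2:
x2 = cos(234)*5.7187 - sin(234)*1.8929 + 4.0
= 2.17


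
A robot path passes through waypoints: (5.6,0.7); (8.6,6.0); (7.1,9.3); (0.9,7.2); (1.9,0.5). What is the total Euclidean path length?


Segment lengths:
  seg1 = sqrt((3.0)^2 + (5.3)^2) = 6.0902
  seg2 = sqrt((-1.5)^2 + (3.3)^2) = 3.6249
  seg3 = sqrt((-6.2)^2 + (-2.1)^2) = 6.546
  seg4 = sqrt((1.0)^2 + (-6.7)^2) = 6.7742
Total = 23.0353


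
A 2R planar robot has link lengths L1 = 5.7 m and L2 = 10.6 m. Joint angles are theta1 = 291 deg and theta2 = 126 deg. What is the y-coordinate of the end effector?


Convert angles to radians: theta1 = 5.0789, theta2 = 2.1991
y = L1*sin(theta1) + L2*sin(theta1+theta2)
y = -5.3214 + 8.8899
y = 3.5685


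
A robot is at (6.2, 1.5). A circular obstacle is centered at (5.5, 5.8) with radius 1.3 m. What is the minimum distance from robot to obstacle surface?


center_dist = sqrt((6.2-5.5)^2 + (1.5-5.8)^2)
= sqrt(0.49 + 18.49)
= 4.3566
min_dist = center_dist - radius = 4.3566 - 1.3 = 3.0566 m


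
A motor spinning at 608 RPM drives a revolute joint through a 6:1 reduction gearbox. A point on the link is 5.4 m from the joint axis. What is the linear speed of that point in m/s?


omega_motor = 608 * 2*pi/60 = 63.6696 rad/s
omega_joint = omega_motor / 6 = 10.6116 rad/s
v = omega_joint * r = 10.6116 * 5.4
= 57.3027 m/s


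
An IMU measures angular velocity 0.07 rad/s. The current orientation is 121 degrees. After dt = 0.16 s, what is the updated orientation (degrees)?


delta_theta = w * dt = 0.07 * 0.16 = 0.0112 rad
= 0.6417 deg
theta_new = 121 + 0.6417 = 121.6417 deg


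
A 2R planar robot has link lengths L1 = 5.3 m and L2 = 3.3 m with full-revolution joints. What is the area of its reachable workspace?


r_max = L1 + L2 = 8.6 m
r_min = |L1 - L2| = 2.0 m
Area = pi*(r_max^2 - r_min^2)
= pi*(73.96 - 4.0)
= pi * 69.96
= 219.7858 m^2


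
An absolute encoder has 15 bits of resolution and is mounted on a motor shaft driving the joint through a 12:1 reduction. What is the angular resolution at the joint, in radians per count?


counts = 2^15 = 32768
effective counts at joint = 32768 * 12 = 393216
resolution = 2*pi / 393216
= 1.5979e-05 rad/count


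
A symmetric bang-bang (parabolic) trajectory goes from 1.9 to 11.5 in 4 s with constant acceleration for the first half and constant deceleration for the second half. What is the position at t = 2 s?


Symmetric rest-to-rest: each phase covers (pf-p0)/2 in time T/2. 0.5*a*(T/2)^2 = (pf-p0)/2 => a = 4*(pf-p0)/T^2
a = 4*(11.5-1.9)/4^2 = 2.4
t = 2 is in the acceleration phase (t <= T/2).
p = p0 + 0.5*a*t^2 = 1.9 + 0.5*2.4*2^2
= 6.7


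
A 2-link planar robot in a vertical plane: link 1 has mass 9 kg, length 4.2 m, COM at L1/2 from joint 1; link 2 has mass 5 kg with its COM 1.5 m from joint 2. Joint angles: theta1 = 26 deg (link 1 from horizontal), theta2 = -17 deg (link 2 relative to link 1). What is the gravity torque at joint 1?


Horizontal distance from joint 1 to link-1 COM:
  x_c1 = (L1/2)*cos(t1) = 2.1 * 0.8988 = 1.8875 m
Horizontal distance from joint 1 to link-2 COM:
  x_c2 = L1*cos(t1) + Lc2*cos(t1+t2)
       = 4.2*0.8988 + 1.5*0.9877 = 5.2565 m
tau1 = m1*g*x_c1 + m2*g*x_c2
     = 9*9.81*1.8875 + 5*9.81*5.2565
     = 166.6445 + 257.8297
     = 424.4742 Nm


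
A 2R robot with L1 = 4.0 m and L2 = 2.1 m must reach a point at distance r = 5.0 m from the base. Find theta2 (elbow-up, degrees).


cos(theta2) = (r^2 - L1^2 - L2^2) / (2*L1*L2)
cos(theta2) = (25.0 - 16.0 - 4.41) / 16.8
cos(theta2) = 0.273214
theta2 = 74.1444 degrees


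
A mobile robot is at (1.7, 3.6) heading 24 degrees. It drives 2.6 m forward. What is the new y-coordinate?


y_new = y0 + d*sin(theta)
= 3.6 + 2.6*sin(24)
= 3.6 + 1.0575
= 4.6575


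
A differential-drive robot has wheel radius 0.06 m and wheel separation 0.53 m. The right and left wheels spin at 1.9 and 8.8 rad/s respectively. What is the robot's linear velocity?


vR = r*wR = 0.06*1.9 = 0.114 m/s
vL = r*wL = 0.06*8.8 = 0.528 m/s
v = (vR+vL)/2 = 0.321 m/s
omega = (vR-vL)/L = -0.7811 rad/s
linear velocity = 0.321 m/s


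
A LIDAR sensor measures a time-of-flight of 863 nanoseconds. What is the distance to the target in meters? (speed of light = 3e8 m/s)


tof = 863 ns = 8.63e-07 s
dist = c * tof / 2
= 3e8 * 8.63e-07 / 2
= 129.45 m


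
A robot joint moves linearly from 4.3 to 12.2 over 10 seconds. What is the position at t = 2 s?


s = t/T = 2/10 = 0.2
p(t) = p0 + (pf-p0)*s
= 4.3 + (12.2 - 4.3) * 0.2
= 5.88


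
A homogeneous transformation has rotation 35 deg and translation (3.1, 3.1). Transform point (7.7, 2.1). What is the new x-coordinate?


x' = cos(theta)*px - sin(theta)*py + tx
= 0.8192*7.7 - 0.5736*2.1 + 3.1
= 8.203


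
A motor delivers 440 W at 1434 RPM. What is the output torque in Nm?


omega = 1434 * 2*pi/60 = 150.1681 rad/s
tau = P / omega = 440 / 150.1681
= 2.93 Nm


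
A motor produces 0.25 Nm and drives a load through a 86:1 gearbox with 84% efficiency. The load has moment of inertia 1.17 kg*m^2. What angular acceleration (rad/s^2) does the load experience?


tau_out = tau_motor * N * eta
= 0.25 * 86 * 0.84 = 18.06 Nm
alpha = tau_out / I = 18.06 / 1.17
= 15.4359 rad/s^2


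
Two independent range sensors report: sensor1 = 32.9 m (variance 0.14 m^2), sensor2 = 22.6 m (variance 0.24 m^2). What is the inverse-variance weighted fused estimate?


w1 = (1/var1) / (1/var1 + 1/var2)
   = 7.1429 / (7.1429 + 4.1667) = 0.6316
w2 = 1 - w1 = 0.3684
fused = w1*s1 + w2*s2 = 20.7789 + 8.3263
= 29.1053 m


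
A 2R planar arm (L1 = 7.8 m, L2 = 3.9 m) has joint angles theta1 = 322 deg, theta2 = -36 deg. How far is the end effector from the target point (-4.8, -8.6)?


End effector via forward kinematics:
x = L1*cos(t1) + L2*cos(t1+t2) = 7.2215
y = L1*sin(t1) + L2*sin(t1+t2) = -8.5511
Distance to target:
d = sqrt((-4.8 - 7.2215)^2 + (-8.6 - -8.5511)^2)
= sqrt(144.5157 + 0.0024)
= 12.0216 m


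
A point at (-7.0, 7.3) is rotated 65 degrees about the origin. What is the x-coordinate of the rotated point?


x' = x*cos(theta) - y*sin(theta)
cos(65 deg) = 0.4226, sin(65 deg) = 0.9063
x' = -7.0 * 0.4226 - 7.3 * 0.9063
= -2.9583 - 6.616
= -9.5744


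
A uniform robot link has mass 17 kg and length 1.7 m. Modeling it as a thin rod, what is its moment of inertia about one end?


I = (1/3) * m * L^2
= (1/3) * 17 * 1.7^2
= 0.333333 * 17 * 2.89
= 16.3767 kg*m^2


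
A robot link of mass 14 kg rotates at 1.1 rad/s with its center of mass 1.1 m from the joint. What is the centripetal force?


F = m * omega^2 * r
= 14 * 1.1^2 * 1.1
= 14 * 1.21 * 1.1
= 18.634 N


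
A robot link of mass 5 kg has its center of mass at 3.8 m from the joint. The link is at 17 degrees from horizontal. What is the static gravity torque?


tau = m*g*L*cos(angle)
= 5 * 9.81 * 3.8 * cos(17 deg)
= 5 * 9.81 * 3.8 * 0.9563
= 178.2456 Nm


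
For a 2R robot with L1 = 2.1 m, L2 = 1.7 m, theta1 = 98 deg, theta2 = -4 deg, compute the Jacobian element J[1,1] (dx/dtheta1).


J[1,1] = -L1*sin(t1) - L2*sin(t1+t2)
= -2.1*sin(98) - 1.7*sin(94)
= -3.7754


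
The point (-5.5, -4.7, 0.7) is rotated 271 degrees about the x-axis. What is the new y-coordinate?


Rotation about x-axis: y' = y*cos(theta) - z*sin(theta)
= -4.7 * 0.0175 - 0.7 * -0.9998
= 0.6179


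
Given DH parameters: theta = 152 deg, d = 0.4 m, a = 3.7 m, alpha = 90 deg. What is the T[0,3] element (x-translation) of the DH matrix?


T[0,3] = a * cos(theta)
= 3.7 * cos(152 deg)
= 3.7 * -0.8829
= -3.2669


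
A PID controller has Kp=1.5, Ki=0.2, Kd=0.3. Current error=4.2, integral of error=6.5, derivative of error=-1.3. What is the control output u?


u = Kp*e + Ki*int(e) + Kd*de/dt
= 1.5*4.2 + 0.2*6.5 + 0.3*(-1.3)
= 6.3 + 1.3 + -0.39
= 7.21


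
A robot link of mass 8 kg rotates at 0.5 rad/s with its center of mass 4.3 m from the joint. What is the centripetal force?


F = m * omega^2 * r
= 8 * 0.5^2 * 4.3
= 8 * 0.25 * 4.3
= 8.6 N


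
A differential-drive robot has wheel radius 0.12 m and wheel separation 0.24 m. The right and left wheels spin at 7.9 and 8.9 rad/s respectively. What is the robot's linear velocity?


vR = r*wR = 0.12*7.9 = 0.948 m/s
vL = r*wL = 0.12*8.9 = 1.068 m/s
v = (vR+vL)/2 = 1.008 m/s
omega = (vR-vL)/L = -0.5 rad/s
linear velocity = 1.008 m/s


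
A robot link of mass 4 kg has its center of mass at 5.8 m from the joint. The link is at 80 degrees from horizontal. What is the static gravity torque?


tau = m*g*L*cos(angle)
= 4 * 9.81 * 5.8 * cos(80 deg)
= 4 * 9.81 * 5.8 * 0.1736
= 39.5209 Nm


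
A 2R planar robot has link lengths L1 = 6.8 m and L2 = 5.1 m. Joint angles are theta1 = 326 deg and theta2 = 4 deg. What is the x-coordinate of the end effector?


Convert angles to radians: theta1 = 5.6898, theta2 = 0.0698
x = L1*cos(theta1) + L2*cos(theta1+theta2)
x = 5.6375 + 4.4167
x = 10.0542


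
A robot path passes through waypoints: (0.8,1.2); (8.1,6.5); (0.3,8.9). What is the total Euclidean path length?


Segment lengths:
  seg1 = sqrt((7.3)^2 + (5.3)^2) = 9.0211
  seg2 = sqrt((-7.8)^2 + (2.4)^2) = 8.1609
Total = 17.182


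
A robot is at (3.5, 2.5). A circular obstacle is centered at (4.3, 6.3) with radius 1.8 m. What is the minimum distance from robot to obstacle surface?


center_dist = sqrt((3.5-4.3)^2 + (2.5-6.3)^2)
= sqrt(0.64 + 14.44)
= 3.8833
min_dist = center_dist - radius = 3.8833 - 1.8 = 2.0833 m


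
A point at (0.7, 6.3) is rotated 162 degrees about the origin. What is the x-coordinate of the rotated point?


x' = x*cos(theta) - y*sin(theta)
cos(162 deg) = -0.9511, sin(162 deg) = 0.309
x' = 0.7 * -0.9511 - 6.3 * 0.309
= -0.6657 - 1.9468
= -2.6125


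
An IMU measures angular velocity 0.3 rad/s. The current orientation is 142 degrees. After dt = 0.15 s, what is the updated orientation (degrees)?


delta_theta = w * dt = 0.3 * 0.15 = 0.045 rad
= 2.5783 deg
theta_new = 142 + 2.5783 = 144.5783 deg


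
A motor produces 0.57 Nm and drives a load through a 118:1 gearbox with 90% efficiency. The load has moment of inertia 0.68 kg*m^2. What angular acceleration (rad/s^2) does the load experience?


tau_out = tau_motor * N * eta
= 0.57 * 118 * 0.9 = 60.534 Nm
alpha = tau_out / I = 60.534 / 0.68
= 89.0206 rad/s^2


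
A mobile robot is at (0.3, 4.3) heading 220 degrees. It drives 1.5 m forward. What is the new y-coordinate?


y_new = y0 + d*sin(theta)
= 4.3 + 1.5*sin(220)
= 4.3 + -0.9642
= 3.3358


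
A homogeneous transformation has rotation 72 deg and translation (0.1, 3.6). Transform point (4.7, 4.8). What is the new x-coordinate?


x' = cos(theta)*px - sin(theta)*py + tx
= 0.309*4.7 - 0.9511*4.8 + 0.1
= -3.0127


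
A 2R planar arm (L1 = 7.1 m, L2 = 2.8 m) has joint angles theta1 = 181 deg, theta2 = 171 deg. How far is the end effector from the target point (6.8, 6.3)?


End effector via forward kinematics:
x = L1*cos(t1) + L2*cos(t1+t2) = -4.3262
y = L1*sin(t1) + L2*sin(t1+t2) = -0.5136
Distance to target:
d = sqrt((6.8 - -4.3262)^2 + (6.3 - -0.5136)^2)
= sqrt(123.7916 + 46.4251)
= 13.0467 m


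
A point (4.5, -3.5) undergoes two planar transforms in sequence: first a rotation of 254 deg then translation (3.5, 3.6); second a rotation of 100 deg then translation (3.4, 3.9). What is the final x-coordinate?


After transform 1:
x1 = cos(254)*4.5 - sin(254)*-3.5 + 3.5 = -1.1048
y1 = sin(254)*4.5 + cos(254)*-3.5 + 3.6 = 0.2391
After transform 2:
x2 = cos(100)*-1.1048 - sin(100)*0.2391 + 3.4
= 3.3564


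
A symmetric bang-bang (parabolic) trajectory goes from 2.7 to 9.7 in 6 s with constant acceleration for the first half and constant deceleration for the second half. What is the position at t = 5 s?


Symmetric rest-to-rest: each phase covers (pf-p0)/2 in time T/2. 0.5*a*(T/2)^2 = (pf-p0)/2 => a = 4*(pf-p0)/T^2
a = 4*(9.7-2.7)/6^2 = 0.7778
t = 5 is in the deceleration phase (t > T/2).
p = pf - 0.5*a*(T-t)^2 = 9.7 - 0.5*0.7778*1^2
= 9.3111


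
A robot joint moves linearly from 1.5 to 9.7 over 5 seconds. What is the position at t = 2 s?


s = t/T = 2/5 = 0.4
p(t) = p0 + (pf-p0)*s
= 1.5 + (9.7 - 1.5) * 0.4
= 4.78


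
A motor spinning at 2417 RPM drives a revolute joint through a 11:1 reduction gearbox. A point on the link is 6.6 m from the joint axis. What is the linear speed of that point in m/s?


omega_motor = 2417 * 2*pi/60 = 253.1076 rad/s
omega_joint = omega_motor / 11 = 23.0098 rad/s
v = omega_joint * r = 23.0098 * 6.6
= 151.8646 m/s


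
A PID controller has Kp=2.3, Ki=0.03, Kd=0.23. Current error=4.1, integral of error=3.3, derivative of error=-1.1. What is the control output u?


u = Kp*e + Ki*int(e) + Kd*de/dt
= 2.3*4.1 + 0.03*3.3 + 0.23*(-1.1)
= 9.43 + 0.099 + -0.253
= 9.276


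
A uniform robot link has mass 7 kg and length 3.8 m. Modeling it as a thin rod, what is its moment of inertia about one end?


I = (1/3) * m * L^2
= (1/3) * 7 * 3.8^2
= 0.333333 * 7 * 14.44
= 33.6933 kg*m^2


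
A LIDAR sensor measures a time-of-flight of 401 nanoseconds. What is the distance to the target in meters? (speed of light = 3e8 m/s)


tof = 401 ns = 4.01e-07 s
dist = c * tof / 2
= 3e8 * 4.01e-07 / 2
= 60.15 m


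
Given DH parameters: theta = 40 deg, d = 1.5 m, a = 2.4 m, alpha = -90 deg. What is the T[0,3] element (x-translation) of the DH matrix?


T[0,3] = a * cos(theta)
= 2.4 * cos(40 deg)
= 2.4 * 0.766
= 1.8385


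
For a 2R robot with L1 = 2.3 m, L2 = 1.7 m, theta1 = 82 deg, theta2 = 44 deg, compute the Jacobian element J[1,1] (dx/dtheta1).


J[1,1] = -L1*sin(t1) - L2*sin(t1+t2)
= -2.3*sin(82) - 1.7*sin(126)
= -3.6529


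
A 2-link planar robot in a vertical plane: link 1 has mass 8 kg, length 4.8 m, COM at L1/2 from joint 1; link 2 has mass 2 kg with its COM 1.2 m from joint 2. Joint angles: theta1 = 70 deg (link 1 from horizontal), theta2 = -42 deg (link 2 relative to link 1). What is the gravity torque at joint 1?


Horizontal distance from joint 1 to link-1 COM:
  x_c1 = (L1/2)*cos(t1) = 2.4 * 0.342 = 0.8208 m
Horizontal distance from joint 1 to link-2 COM:
  x_c2 = L1*cos(t1) + Lc2*cos(t1+t2)
       = 4.8*0.342 + 1.2*0.8829 = 2.7012 m
tau1 = m1*g*x_c1 + m2*g*x_c2
     = 8*9.81*0.8208 + 2*9.81*2.7012
     = 64.4202 + 52.9982
     = 117.4184 Nm


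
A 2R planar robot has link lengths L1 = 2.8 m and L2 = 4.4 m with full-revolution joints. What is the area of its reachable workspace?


r_max = L1 + L2 = 7.2 m
r_min = |L1 - L2| = 1.6 m
Area = pi*(r_max^2 - r_min^2)
= pi*(51.84 - 2.56)
= pi * 49.28
= 154.8177 m^2


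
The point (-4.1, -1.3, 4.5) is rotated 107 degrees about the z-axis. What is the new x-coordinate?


Rotation about z-axis: x' = x*cos(theta) - y*sin(theta)
= -4.1 * -0.2924 - -1.3 * 0.9563
= 2.4419


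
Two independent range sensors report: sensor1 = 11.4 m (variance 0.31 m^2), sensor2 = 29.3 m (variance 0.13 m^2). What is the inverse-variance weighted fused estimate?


w1 = (1/var1) / (1/var1 + 1/var2)
   = 3.2258 / (3.2258 + 7.6923) = 0.2955
w2 = 1 - w1 = 0.7045
fused = w1*s1 + w2*s2 = 3.3682 + 20.6432
= 24.0114 m


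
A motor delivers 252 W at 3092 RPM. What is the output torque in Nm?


omega = 3092 * 2*pi/60 = 323.7935 rad/s
tau = P / omega = 252 / 323.7935
= 0.7783 Nm


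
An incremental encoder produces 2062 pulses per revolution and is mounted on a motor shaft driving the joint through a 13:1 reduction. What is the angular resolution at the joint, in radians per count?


counts per rev = 2062
effective counts at joint = 2062 * 13 = 26806
resolution = 2*pi / 26806
= 2.3439e-04 rad/count


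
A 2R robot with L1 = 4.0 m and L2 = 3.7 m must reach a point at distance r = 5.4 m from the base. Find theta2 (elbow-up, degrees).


cos(theta2) = (r^2 - L1^2 - L2^2) / (2*L1*L2)
cos(theta2) = (29.16 - 16.0 - 13.69) / 29.6
cos(theta2) = -0.017905
theta2 = 91.026 degrees


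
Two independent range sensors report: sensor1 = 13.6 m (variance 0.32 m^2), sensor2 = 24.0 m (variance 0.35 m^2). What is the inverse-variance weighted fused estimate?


w1 = (1/var1) / (1/var1 + 1/var2)
   = 3.125 / (3.125 + 2.8571) = 0.5224
w2 = 1 - w1 = 0.4776
fused = w1*s1 + w2*s2 = 7.1045 + 11.4627
= 18.5672 m


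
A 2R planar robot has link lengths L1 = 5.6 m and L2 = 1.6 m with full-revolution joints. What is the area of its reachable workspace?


r_max = L1 + L2 = 7.2 m
r_min = |L1 - L2| = 4.0 m
Area = pi*(r_max^2 - r_min^2)
= pi*(51.84 - 16.0)
= pi * 35.84
= 112.5947 m^2


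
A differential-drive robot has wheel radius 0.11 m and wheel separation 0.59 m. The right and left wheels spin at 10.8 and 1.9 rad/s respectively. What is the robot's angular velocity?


vR = r*wR = 0.11*10.8 = 1.188 m/s
vL = r*wL = 0.11*1.9 = 0.209 m/s
v = (vR+vL)/2 = 0.6985 m/s
omega = (vR-vL)/L = 1.6593 rad/s
angular velocity = 1.6593 rad/s


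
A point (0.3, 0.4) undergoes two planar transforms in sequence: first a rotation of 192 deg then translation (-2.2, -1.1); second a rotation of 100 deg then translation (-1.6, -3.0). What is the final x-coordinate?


After transform 1:
x1 = cos(192)*0.3 - sin(192)*0.4 + -2.2 = -2.4103
y1 = sin(192)*0.3 + cos(192)*0.4 + -1.1 = -1.5536
After transform 2:
x2 = cos(100)*-2.4103 - sin(100)*-1.5536 + -1.6
= 0.3486


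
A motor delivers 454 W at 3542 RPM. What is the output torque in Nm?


omega = 3542 * 2*pi/60 = 370.9174 rad/s
tau = P / omega = 454 / 370.9174
= 1.224 Nm


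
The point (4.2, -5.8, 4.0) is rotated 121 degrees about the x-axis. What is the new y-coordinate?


Rotation about x-axis: y' = y*cos(theta) - z*sin(theta)
= -5.8 * -0.515 - 4.0 * 0.8572
= -0.4414


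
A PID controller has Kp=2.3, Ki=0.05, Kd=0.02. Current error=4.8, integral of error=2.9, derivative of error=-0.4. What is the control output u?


u = Kp*e + Ki*int(e) + Kd*de/dt
= 2.3*4.8 + 0.05*2.9 + 0.02*(-0.4)
= 11.04 + 0.145 + -0.008
= 11.177


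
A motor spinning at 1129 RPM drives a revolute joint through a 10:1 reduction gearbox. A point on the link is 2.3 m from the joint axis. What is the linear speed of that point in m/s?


omega_motor = 1129 * 2*pi/60 = 118.2286 rad/s
omega_joint = omega_motor / 10 = 11.8229 rad/s
v = omega_joint * r = 11.8229 * 2.3
= 27.1926 m/s


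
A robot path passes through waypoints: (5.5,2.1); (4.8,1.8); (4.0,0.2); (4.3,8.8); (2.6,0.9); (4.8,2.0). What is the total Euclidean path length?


Segment lengths:
  seg1 = sqrt((-0.7)^2 + (-0.3)^2) = 0.7616
  seg2 = sqrt((-0.8)^2 + (-1.6)^2) = 1.7889
  seg3 = sqrt((0.3)^2 + (8.6)^2) = 8.6052
  seg4 = sqrt((-1.7)^2 + (-7.9)^2) = 8.0808
  seg5 = sqrt((2.2)^2 + (1.1)^2) = 2.4597
Total = 21.6962


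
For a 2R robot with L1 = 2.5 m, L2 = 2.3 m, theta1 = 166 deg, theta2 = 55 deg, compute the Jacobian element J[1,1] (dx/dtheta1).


J[1,1] = -L1*sin(t1) - L2*sin(t1+t2)
= -2.5*sin(166) - 2.3*sin(221)
= 0.9041


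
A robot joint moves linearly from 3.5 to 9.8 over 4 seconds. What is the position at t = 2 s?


s = t/T = 2/4 = 0.5
p(t) = p0 + (pf-p0)*s
= 3.5 + (9.8 - 3.5) * 0.5
= 6.65


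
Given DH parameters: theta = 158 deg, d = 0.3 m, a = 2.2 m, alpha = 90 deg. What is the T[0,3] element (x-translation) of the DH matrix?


T[0,3] = a * cos(theta)
= 2.2 * cos(158 deg)
= 2.2 * -0.9272
= -2.0398


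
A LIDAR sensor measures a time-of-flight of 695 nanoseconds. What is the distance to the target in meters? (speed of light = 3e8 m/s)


tof = 695 ns = 6.95e-07 s
dist = c * tof / 2
= 3e8 * 6.95e-07 / 2
= 104.25 m


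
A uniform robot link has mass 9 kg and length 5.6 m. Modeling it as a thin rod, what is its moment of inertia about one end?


I = (1/3) * m * L^2
= (1/3) * 9 * 5.6^2
= 0.333333 * 9 * 31.36
= 94.08 kg*m^2


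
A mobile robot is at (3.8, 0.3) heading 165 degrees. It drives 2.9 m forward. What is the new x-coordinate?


x_new = x0 + d*cos(theta)
= 3.8 + 2.9*cos(165)
= 3.8 + -2.8012
= 0.9988


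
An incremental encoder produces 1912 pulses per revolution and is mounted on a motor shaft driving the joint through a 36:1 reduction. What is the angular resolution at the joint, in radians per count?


counts per rev = 1912
effective counts at joint = 1912 * 36 = 68832
resolution = 2*pi / 68832
= 9.1283e-05 rad/count


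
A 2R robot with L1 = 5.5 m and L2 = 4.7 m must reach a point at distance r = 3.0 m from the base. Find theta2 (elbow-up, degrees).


cos(theta2) = (r^2 - L1^2 - L2^2) / (2*L1*L2)
cos(theta2) = (9.0 - 30.25 - 22.09) / 51.7
cos(theta2) = -0.838298
theta2 = 146.9608 degrees


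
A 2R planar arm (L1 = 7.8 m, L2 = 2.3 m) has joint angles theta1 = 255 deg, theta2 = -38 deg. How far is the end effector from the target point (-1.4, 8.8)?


End effector via forward kinematics:
x = L1*cos(t1) + L2*cos(t1+t2) = -3.8557
y = L1*sin(t1) + L2*sin(t1+t2) = -8.9184
Distance to target:
d = sqrt((-1.4 - -3.8557)^2 + (8.8 - -8.9184)^2)
= sqrt(6.0302 + 313.9416)
= 17.8878 m


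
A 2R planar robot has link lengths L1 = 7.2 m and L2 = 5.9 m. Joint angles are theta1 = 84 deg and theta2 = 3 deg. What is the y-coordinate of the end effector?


Convert angles to radians: theta1 = 1.4661, theta2 = 0.0524
y = L1*sin(theta1) + L2*sin(theta1+theta2)
y = 7.1606 + 5.8919
y = 13.0525


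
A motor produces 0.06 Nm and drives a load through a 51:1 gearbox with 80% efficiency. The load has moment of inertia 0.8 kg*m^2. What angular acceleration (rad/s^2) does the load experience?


tau_out = tau_motor * N * eta
= 0.06 * 51 * 0.8 = 2.448 Nm
alpha = tau_out / I = 2.448 / 0.8
= 3.06 rad/s^2


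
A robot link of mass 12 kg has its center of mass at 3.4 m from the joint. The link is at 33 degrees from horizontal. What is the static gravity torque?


tau = m*g*L*cos(angle)
= 12 * 9.81 * 3.4 * cos(33 deg)
= 12 * 9.81 * 3.4 * 0.8387
= 335.6762 Nm


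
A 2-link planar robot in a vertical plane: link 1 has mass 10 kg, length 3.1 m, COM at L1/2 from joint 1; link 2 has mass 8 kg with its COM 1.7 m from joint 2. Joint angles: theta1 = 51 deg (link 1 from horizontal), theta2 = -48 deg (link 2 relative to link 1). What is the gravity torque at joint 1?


Horizontal distance from joint 1 to link-1 COM:
  x_c1 = (L1/2)*cos(t1) = 1.55 * 0.6293 = 0.9754 m
Horizontal distance from joint 1 to link-2 COM:
  x_c2 = L1*cos(t1) + Lc2*cos(t1+t2)
       = 3.1*0.6293 + 1.7*0.9986 = 3.6486 m
tau1 = m1*g*x_c1 + m2*g*x_c2
     = 10*9.81*0.9754 + 8*9.81*3.6486
     = 95.6913 + 286.3393
     = 382.0306 Nm


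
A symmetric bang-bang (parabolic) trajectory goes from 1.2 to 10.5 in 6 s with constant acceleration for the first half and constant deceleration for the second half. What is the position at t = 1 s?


Symmetric rest-to-rest: each phase covers (pf-p0)/2 in time T/2. 0.5*a*(T/2)^2 = (pf-p0)/2 => a = 4*(pf-p0)/T^2
a = 4*(10.5-1.2)/6^2 = 1.0333
t = 1 is in the acceleration phase (t <= T/2).
p = p0 + 0.5*a*t^2 = 1.2 + 0.5*1.0333*1^2
= 1.7167


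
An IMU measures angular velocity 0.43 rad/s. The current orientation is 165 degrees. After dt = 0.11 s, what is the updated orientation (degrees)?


delta_theta = w * dt = 0.43 * 0.11 = 0.0473 rad
= 2.7101 deg
theta_new = 165 + 2.7101 = 167.7101 deg


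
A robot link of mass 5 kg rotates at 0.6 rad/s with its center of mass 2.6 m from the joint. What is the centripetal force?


F = m * omega^2 * r
= 5 * 0.6^2 * 2.6
= 5 * 0.36 * 2.6
= 4.68 N


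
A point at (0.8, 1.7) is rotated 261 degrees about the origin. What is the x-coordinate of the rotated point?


x' = x*cos(theta) - y*sin(theta)
cos(261 deg) = -0.1564, sin(261 deg) = -0.9877
x' = 0.8 * -0.1564 - 1.7 * -0.9877
= -0.1251 - -1.6791
= 1.5539


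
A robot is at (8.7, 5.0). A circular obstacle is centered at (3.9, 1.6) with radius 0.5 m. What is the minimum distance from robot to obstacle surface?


center_dist = sqrt((8.7-3.9)^2 + (5.0-1.6)^2)
= sqrt(23.04 + 11.56)
= 5.8822
min_dist = center_dist - radius = 5.8822 - 0.5 = 5.3822 m


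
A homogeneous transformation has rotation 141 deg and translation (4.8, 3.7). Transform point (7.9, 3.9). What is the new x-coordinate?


x' = cos(theta)*px - sin(theta)*py + tx
= -0.7771*7.9 - 0.6293*3.9 + 4.8
= -3.7938


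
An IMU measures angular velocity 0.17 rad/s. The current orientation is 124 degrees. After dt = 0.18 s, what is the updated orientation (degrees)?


delta_theta = w * dt = 0.17 * 0.18 = 0.0306 rad
= 1.7533 deg
theta_new = 124 + 1.7533 = 125.7533 deg


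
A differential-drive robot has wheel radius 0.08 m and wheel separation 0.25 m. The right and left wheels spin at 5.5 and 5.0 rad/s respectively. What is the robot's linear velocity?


vR = r*wR = 0.08*5.5 = 0.44 m/s
vL = r*wL = 0.08*5.0 = 0.4 m/s
v = (vR+vL)/2 = 0.42 m/s
omega = (vR-vL)/L = 0.16 rad/s
linear velocity = 0.42 m/s


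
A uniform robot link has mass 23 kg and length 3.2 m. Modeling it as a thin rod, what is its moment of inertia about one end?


I = (1/3) * m * L^2
= (1/3) * 23 * 3.2^2
= 0.333333 * 23 * 10.24
= 78.5067 kg*m^2


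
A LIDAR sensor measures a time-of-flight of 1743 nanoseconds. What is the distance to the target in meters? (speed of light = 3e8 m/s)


tof = 1743 ns = 1.743e-06 s
dist = c * tof / 2
= 3e8 * 1.743e-06 / 2
= 261.45 m


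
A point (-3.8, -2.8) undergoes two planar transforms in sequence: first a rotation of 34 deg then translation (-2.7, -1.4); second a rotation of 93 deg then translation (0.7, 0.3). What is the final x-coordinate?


After transform 1:
x1 = cos(34)*-3.8 - sin(34)*-2.8 + -2.7 = -4.2846
y1 = sin(34)*-3.8 + cos(34)*-2.8 + -1.4 = -5.8462
After transform 2:
x2 = cos(93)*-4.2846 - sin(93)*-5.8462 + 0.7
= 6.7625


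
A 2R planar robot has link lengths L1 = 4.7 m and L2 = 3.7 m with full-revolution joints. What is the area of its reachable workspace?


r_max = L1 + L2 = 8.4 m
r_min = |L1 - L2| = 1.0 m
Area = pi*(r_max^2 - r_min^2)
= pi*(70.56 - 1.0)
= pi * 69.56
= 218.5292 m^2


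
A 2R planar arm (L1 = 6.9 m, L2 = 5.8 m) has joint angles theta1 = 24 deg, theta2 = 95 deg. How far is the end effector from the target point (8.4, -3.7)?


End effector via forward kinematics:
x = L1*cos(t1) + L2*cos(t1+t2) = 3.4916
y = L1*sin(t1) + L2*sin(t1+t2) = 7.8793
Distance to target:
d = sqrt((8.4 - 3.4916)^2 + (-3.7 - 7.8793)^2)
= sqrt(24.0927 + 134.0797)
= 12.5767 m


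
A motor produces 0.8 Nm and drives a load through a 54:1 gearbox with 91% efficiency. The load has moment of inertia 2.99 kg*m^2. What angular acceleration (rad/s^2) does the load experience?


tau_out = tau_motor * N * eta
= 0.8 * 54 * 0.91 = 39.312 Nm
alpha = tau_out / I = 39.312 / 2.99
= 13.1478 rad/s^2


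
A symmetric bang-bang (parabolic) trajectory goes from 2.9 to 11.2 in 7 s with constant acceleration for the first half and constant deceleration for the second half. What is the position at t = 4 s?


Symmetric rest-to-rest: each phase covers (pf-p0)/2 in time T/2. 0.5*a*(T/2)^2 = (pf-p0)/2 => a = 4*(pf-p0)/T^2
a = 4*(11.2-2.9)/7^2 = 0.6776
t = 4 is in the deceleration phase (t > T/2).
p = pf - 0.5*a*(T-t)^2 = 11.2 - 0.5*0.6776*3^2
= 8.151


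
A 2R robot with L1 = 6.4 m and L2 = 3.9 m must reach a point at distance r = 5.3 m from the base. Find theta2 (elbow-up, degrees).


cos(theta2) = (r^2 - L1^2 - L2^2) / (2*L1*L2)
cos(theta2) = (28.09 - 40.96 - 15.21) / 49.92
cos(theta2) = -0.5625
theta2 = 124.2289 degrees


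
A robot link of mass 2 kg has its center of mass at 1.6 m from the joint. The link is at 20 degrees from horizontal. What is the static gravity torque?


tau = m*g*L*cos(angle)
= 2 * 9.81 * 1.6 * cos(20 deg)
= 2 * 9.81 * 1.6 * 0.9397
= 29.4988 Nm


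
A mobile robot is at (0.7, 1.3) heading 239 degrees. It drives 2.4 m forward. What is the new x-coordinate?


x_new = x0 + d*cos(theta)
= 0.7 + 2.4*cos(239)
= 0.7 + -1.2361
= -0.5361


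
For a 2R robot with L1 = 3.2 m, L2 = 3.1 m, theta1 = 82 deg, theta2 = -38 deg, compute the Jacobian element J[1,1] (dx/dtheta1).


J[1,1] = -L1*sin(t1) - L2*sin(t1+t2)
= -3.2*sin(82) - 3.1*sin(44)
= -5.3223


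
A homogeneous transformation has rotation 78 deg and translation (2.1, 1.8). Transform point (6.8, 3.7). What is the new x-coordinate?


x' = cos(theta)*px - sin(theta)*py + tx
= 0.2079*6.8 - 0.9781*3.7 + 2.1
= -0.1053


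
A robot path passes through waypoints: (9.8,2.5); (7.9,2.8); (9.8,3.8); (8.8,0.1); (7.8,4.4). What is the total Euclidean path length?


Segment lengths:
  seg1 = sqrt((-1.9)^2 + (0.3)^2) = 1.9235
  seg2 = sqrt((1.9)^2 + (1.0)^2) = 2.1471
  seg3 = sqrt((-1.0)^2 + (-3.7)^2) = 3.8328
  seg4 = sqrt((-1.0)^2 + (4.3)^2) = 4.4147
Total = 12.3181


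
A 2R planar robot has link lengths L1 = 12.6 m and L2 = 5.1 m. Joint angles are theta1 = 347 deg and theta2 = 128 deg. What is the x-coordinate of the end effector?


Convert angles to radians: theta1 = 6.0563, theta2 = 2.234
x = L1*cos(theta1) + L2*cos(theta1+theta2)
x = 12.2771 + -2.1554
x = 10.1217


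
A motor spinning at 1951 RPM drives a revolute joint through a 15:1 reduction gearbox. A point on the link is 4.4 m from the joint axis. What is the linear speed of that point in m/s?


omega_motor = 1951 * 2*pi/60 = 204.3082 rad/s
omega_joint = omega_motor / 15 = 13.6205 rad/s
v = omega_joint * r = 13.6205 * 4.4
= 59.9304 m/s


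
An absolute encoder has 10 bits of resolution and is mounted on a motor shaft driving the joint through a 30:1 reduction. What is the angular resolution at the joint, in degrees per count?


counts = 2^10 = 1024
effective counts at joint = 1024 * 30 = 30720
resolution = 360 / 30720
= 0.0117 deg/count


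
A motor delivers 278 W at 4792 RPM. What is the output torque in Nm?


omega = 4792 * 2*pi/60 = 501.8171 rad/s
tau = P / omega = 278 / 501.8171
= 0.554 Nm


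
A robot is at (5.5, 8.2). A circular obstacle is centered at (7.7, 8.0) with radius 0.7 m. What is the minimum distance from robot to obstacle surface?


center_dist = sqrt((5.5-7.7)^2 + (8.2-8.0)^2)
= sqrt(4.84 + 0.04)
= 2.2091
min_dist = center_dist - radius = 2.2091 - 0.7 = 1.5091 m


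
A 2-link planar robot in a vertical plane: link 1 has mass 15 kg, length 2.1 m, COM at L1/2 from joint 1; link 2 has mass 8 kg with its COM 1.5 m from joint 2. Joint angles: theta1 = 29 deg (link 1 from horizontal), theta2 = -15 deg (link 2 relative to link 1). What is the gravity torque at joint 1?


Horizontal distance from joint 1 to link-1 COM:
  x_c1 = (L1/2)*cos(t1) = 1.05 * 0.8746 = 0.9184 m
Horizontal distance from joint 1 to link-2 COM:
  x_c2 = L1*cos(t1) + Lc2*cos(t1+t2)
       = 2.1*0.8746 + 1.5*0.9703 = 3.2921 m
tau1 = m1*g*x_c1 + m2*g*x_c2
     = 15*9.81*0.9184 + 8*9.81*3.2921
     = 135.1353 + 258.3675
     = 393.5028 Nm


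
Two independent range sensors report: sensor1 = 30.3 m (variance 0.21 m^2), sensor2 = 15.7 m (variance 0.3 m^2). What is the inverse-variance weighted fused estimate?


w1 = (1/var1) / (1/var1 + 1/var2)
   = 4.7619 / (4.7619 + 3.3333) = 0.5882
w2 = 1 - w1 = 0.4118
fused = w1*s1 + w2*s2 = 17.8235 + 6.4647
= 24.2882 m


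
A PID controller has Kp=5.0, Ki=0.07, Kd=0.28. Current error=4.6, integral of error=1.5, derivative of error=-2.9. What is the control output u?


u = Kp*e + Ki*int(e) + Kd*de/dt
= 5.0*4.6 + 0.07*1.5 + 0.28*(-2.9)
= 23.0 + 0.105 + -0.812
= 22.293


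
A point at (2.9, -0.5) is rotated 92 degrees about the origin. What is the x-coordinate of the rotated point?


x' = x*cos(theta) - y*sin(theta)
cos(92 deg) = -0.0349, sin(92 deg) = 0.9994
x' = 2.9 * -0.0349 - -0.5 * 0.9994
= -0.1012 - -0.4997
= 0.3985


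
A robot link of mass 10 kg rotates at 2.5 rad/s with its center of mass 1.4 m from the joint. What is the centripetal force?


F = m * omega^2 * r
= 10 * 2.5^2 * 1.4
= 10 * 6.25 * 1.4
= 87.5 N


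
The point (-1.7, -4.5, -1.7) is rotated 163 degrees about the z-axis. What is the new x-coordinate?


Rotation about z-axis: x' = x*cos(theta) - y*sin(theta)
= -1.7 * -0.9563 - -4.5 * 0.2924
= 2.9414


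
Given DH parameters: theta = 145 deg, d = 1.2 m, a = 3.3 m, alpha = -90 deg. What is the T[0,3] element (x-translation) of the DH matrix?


T[0,3] = a * cos(theta)
= 3.3 * cos(145 deg)
= 3.3 * -0.8192
= -2.7032


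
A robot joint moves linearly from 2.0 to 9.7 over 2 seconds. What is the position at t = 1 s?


s = t/T = 1/2 = 0.5
p(t) = p0 + (pf-p0)*s
= 2.0 + (9.7 - 2.0) * 0.5
= 5.85


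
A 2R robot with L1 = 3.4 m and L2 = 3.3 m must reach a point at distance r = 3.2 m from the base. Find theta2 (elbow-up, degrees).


cos(theta2) = (r^2 - L1^2 - L2^2) / (2*L1*L2)
cos(theta2) = (10.24 - 11.56 - 10.89) / 22.44
cos(theta2) = -0.544118
theta2 = 122.9644 degrees


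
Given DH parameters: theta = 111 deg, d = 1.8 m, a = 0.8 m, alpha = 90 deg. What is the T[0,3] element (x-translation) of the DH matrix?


T[0,3] = a * cos(theta)
= 0.8 * cos(111 deg)
= 0.8 * -0.3584
= -0.2867


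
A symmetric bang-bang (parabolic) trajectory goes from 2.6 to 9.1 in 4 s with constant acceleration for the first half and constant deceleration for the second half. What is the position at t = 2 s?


Symmetric rest-to-rest: each phase covers (pf-p0)/2 in time T/2. 0.5*a*(T/2)^2 = (pf-p0)/2 => a = 4*(pf-p0)/T^2
a = 4*(9.1-2.6)/4^2 = 1.625
t = 2 is in the acceleration phase (t <= T/2).
p = p0 + 0.5*a*t^2 = 2.6 + 0.5*1.625*2^2
= 5.85


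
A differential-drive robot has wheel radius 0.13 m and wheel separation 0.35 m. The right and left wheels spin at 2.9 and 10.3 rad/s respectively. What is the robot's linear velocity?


vR = r*wR = 0.13*2.9 = 0.377 m/s
vL = r*wL = 0.13*10.3 = 1.339 m/s
v = (vR+vL)/2 = 0.858 m/s
omega = (vR-vL)/L = -2.7486 rad/s
linear velocity = 0.858 m/s


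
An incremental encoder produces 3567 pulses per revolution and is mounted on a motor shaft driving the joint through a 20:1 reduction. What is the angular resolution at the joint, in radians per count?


counts per rev = 3567
effective counts at joint = 3567 * 20 = 71340
resolution = 2*pi / 71340
= 8.8074e-05 rad/count


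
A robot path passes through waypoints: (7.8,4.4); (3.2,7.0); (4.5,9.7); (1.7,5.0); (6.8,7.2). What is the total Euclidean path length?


Segment lengths:
  seg1 = sqrt((-4.6)^2 + (2.6)^2) = 5.2839
  seg2 = sqrt((1.3)^2 + (2.7)^2) = 2.9967
  seg3 = sqrt((-2.8)^2 + (-4.7)^2) = 5.4708
  seg4 = sqrt((5.1)^2 + (2.2)^2) = 5.5543
Total = 19.3057


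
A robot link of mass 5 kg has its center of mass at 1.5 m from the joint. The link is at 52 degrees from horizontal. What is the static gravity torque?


tau = m*g*L*cos(angle)
= 5 * 9.81 * 1.5 * cos(52 deg)
= 5 * 9.81 * 1.5 * 0.6157
= 45.2973 Nm
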